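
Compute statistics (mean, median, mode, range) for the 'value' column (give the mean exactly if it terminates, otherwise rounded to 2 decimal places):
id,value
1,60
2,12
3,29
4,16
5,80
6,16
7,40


Data: [60, 12, 29, 16, 80, 16, 40]
Count: 7
Sum: 253
Mean: 253/7 ≈ 36.14 (rounded to 2 decimal places)
Sorted: [12, 16, 16, 29, 40, 60, 80]
Median: 29.0
Mode: 16 (2 times)
Range: 80 - 12 = 68
Min: 12, Max: 80

mean≈36.14, median=29.0, mode=16, range=68


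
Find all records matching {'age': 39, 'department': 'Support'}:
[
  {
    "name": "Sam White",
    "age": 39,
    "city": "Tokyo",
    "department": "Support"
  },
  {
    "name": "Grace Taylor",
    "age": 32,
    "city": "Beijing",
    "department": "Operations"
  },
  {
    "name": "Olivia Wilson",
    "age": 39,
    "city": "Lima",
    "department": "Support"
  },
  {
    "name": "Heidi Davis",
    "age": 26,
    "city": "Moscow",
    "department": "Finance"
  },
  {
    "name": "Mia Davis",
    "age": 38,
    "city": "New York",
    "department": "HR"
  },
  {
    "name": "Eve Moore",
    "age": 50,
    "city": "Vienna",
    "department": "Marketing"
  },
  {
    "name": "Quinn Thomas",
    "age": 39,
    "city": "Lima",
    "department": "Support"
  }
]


Search criteria: {'age': 39, 'department': 'Support'}

Checking 7 records:
  Sam White: {age: 39, department: Support} <-- MATCH
  Grace Taylor: {age: 32, department: Operations}
  Olivia Wilson: {age: 39, department: Support} <-- MATCH
  Heidi Davis: {age: 26, department: Finance}
  Mia Davis: {age: 38, department: HR}
  Eve Moore: {age: 50, department: Marketing}
  Quinn Thomas: {age: 39, department: Support} <-- MATCH

Matches: ["Sam White", "Olivia Wilson", "Quinn Thomas"]

["Sam White", "Olivia Wilson", "Quinn Thomas"]


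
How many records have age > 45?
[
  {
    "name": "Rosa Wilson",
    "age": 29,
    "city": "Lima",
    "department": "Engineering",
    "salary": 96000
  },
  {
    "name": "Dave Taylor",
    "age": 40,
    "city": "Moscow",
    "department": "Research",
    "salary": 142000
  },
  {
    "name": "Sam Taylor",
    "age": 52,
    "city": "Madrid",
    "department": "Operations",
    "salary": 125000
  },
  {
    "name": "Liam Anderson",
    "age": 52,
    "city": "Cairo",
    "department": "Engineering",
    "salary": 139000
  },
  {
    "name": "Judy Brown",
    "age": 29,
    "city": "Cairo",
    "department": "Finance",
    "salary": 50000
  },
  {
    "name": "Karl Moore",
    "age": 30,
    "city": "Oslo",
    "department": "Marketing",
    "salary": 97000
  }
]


Data: 6 records
Condition: age > 45

Checking each record:
  Rosa Wilson: 29
  Dave Taylor: 40
  Sam Taylor: 52 MATCH
  Liam Anderson: 52 MATCH
  Judy Brown: 29
  Karl Moore: 30

Count: 2

2


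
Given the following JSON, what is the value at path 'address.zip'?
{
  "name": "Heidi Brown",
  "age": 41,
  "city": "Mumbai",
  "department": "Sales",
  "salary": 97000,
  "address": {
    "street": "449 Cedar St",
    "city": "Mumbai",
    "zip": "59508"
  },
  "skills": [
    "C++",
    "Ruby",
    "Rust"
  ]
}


Query: address.zip
Path: address -> zip
Value: 59508

59508


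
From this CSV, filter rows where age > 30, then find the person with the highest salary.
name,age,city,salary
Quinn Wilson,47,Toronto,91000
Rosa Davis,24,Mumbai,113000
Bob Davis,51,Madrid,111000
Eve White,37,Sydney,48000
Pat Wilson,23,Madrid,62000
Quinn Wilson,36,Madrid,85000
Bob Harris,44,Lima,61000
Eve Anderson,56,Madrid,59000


Filter: age > 30
Sort by: salary (descending)

Filtered records (6):
  Bob Davis, age 51, salary $111000
  Quinn Wilson, age 47, salary $91000
  Quinn Wilson, age 36, salary $85000
  Bob Harris, age 44, salary $61000
  Eve Anderson, age 56, salary $59000
  Eve White, age 37, salary $48000

Highest salary: Bob Davis ($111000)

Bob Davis


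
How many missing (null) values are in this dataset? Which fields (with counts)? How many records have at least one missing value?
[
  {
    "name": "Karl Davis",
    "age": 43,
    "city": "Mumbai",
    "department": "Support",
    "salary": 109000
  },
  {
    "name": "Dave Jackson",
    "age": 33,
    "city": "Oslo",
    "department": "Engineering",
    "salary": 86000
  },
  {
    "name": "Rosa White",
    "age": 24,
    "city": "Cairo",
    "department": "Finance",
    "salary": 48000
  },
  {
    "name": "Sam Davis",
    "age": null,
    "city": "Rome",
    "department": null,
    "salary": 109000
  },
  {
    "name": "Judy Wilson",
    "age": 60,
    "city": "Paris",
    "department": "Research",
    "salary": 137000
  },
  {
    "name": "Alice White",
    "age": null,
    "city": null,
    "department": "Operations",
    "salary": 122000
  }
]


Checking for missing (null) values in 6 records:

  Karl Davis: complete
  Dave Jackson: complete
  Rosa White: complete
  Sam Davis: age, department
  Judy Wilson: complete
  Alice White: age, city

Per field:
  name: 0 missing
  age: 2 missing
  city: 1 missing
  department: 1 missing
  salary: 0 missing

Total missing values: 4
Records with any missing: 2

4 missing values (age: 2, city: 1, department: 1); 2 incomplete records


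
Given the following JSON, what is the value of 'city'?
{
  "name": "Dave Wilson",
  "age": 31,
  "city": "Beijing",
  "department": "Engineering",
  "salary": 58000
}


Looking up field 'city'
Value: Beijing

Beijing


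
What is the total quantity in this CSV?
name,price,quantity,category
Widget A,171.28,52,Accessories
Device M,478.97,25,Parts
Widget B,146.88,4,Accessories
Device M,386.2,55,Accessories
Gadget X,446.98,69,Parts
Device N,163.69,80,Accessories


Computing total quantity:
Values: [52, 25, 4, 55, 69, 80]
Sum = 285

285


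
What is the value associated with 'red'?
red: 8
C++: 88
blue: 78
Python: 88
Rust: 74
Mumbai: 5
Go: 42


Looking up key 'red'
Value: 8

8


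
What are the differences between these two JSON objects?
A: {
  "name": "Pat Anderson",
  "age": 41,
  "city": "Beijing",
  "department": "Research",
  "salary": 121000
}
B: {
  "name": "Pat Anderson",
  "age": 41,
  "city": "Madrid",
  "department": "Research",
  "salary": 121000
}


Comparing each field (in key order):
  name: same
  age: same
  city: DIFFERENT
  department: same
  salary: same
Differences:
  city: Beijing -> Madrid

1 field(s) changed

1 change: city


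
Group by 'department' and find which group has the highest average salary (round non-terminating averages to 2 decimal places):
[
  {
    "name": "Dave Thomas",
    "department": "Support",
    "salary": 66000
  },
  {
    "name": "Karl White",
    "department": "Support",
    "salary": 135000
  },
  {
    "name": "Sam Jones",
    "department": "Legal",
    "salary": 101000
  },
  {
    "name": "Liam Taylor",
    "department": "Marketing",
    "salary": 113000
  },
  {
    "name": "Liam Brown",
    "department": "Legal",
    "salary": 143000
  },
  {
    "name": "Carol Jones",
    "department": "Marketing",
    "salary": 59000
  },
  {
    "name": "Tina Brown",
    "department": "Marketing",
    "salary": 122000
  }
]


Group by: department

Groups:
  Legal: 2 people, avg salary = 244000/2 = $122000
  Marketing: 3 people, avg salary = 294000/3 = $98000
  Support: 2 people, avg salary = 201000/2 = $100500

Highest average salary: Legal ($122000)

Legal ($122000)


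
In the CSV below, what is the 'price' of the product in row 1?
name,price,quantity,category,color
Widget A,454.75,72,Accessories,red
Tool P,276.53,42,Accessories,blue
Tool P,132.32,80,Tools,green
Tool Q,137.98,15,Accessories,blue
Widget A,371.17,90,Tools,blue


Query: Row 1 ('Widget A'), column 'price'
Value: 454.75

454.75


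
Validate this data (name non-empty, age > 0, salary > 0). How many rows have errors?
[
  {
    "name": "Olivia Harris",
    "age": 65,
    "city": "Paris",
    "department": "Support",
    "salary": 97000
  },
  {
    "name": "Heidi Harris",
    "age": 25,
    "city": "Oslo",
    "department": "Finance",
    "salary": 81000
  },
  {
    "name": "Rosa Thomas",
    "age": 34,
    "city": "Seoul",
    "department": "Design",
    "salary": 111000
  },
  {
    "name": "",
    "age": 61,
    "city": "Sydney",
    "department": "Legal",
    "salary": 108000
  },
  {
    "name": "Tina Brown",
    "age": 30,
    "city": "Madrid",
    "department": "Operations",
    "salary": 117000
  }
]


Validating 5 records:
Rules: name non-empty, age > 0, salary > 0

  Row 1 (Olivia Harris): OK
  Row 2 (Heidi Harris): OK
  Row 3 (Rosa Thomas): OK
  Row 4 (???): empty name
  Row 5 (Tina Brown): OK

Total errors: 1

1 errors


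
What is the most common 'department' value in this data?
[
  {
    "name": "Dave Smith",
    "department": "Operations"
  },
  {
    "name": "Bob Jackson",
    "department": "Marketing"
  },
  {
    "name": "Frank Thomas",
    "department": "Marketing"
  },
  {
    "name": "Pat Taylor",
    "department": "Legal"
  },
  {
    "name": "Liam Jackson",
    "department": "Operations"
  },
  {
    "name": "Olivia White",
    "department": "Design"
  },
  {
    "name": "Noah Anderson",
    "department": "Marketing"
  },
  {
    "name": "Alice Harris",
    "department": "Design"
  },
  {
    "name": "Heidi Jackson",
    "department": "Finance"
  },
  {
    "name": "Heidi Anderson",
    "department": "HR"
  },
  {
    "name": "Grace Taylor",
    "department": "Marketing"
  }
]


Counting 'department' values across 11 records:

  Marketing: 4 ####
  Operations: 2 ##
  Design: 2 ##
  Legal: 1 #
  Finance: 1 #
  HR: 1 #

Most common: Marketing (4 times)

Marketing (4 times)


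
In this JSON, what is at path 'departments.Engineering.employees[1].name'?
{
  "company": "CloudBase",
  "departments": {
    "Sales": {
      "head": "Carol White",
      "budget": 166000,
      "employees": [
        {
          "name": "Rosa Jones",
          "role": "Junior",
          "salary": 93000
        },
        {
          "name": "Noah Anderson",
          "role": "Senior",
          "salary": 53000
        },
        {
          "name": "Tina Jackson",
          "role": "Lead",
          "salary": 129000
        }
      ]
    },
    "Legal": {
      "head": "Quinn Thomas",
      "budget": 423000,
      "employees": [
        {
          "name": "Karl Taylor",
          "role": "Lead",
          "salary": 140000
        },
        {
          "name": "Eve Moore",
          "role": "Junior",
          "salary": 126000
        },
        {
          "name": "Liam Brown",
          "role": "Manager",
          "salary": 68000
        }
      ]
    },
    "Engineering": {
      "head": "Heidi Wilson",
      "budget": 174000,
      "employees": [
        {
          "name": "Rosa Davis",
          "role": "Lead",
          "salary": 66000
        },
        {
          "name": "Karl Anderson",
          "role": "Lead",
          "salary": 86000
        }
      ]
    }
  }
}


Path: departments.Engineering.employees[1].name

Navigate:
  -> departments
  -> Engineering
  -> employees[1].name = 'Karl Anderson'

Karl Anderson


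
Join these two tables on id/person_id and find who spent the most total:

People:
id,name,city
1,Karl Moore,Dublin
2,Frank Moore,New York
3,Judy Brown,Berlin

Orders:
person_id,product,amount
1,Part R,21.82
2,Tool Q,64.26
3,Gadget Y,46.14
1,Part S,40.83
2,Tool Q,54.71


Join on: people.id = orders.person_id

Joined rows:
  Karl Moore (Dublin) bought Part R for $21.82
  Frank Moore (New York) bought Tool Q for $64.26
  Judy Brown (Berlin) bought Gadget Y for $46.14
  Karl Moore (Dublin) bought Part S for $40.83
  Frank Moore (New York) bought Tool Q for $54.71

Total per person:
  Frank Moore: $118.97
  Karl Moore: $62.65
  Judy Brown: $46.14

Top spender: Frank Moore ($118.97)

Frank Moore ($118.97)


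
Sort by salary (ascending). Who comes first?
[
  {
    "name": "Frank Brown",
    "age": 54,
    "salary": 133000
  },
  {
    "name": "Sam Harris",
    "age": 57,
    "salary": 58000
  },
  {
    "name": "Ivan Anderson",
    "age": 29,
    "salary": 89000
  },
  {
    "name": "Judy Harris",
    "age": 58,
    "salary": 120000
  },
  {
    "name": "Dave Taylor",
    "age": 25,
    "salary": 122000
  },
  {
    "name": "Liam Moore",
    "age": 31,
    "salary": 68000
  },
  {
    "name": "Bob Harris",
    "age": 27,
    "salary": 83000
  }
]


Sort by: salary (ascending)

Sorted order:
  1. Sam Harris (salary = 58000)
  2. Liam Moore (salary = 68000)
  3. Bob Harris (salary = 83000)
  4. Ivan Anderson (salary = 89000)
  5. Judy Harris (salary = 120000)
  6. Dave Taylor (salary = 122000)
  7. Frank Brown (salary = 133000)

First: Sam Harris

Sam Harris


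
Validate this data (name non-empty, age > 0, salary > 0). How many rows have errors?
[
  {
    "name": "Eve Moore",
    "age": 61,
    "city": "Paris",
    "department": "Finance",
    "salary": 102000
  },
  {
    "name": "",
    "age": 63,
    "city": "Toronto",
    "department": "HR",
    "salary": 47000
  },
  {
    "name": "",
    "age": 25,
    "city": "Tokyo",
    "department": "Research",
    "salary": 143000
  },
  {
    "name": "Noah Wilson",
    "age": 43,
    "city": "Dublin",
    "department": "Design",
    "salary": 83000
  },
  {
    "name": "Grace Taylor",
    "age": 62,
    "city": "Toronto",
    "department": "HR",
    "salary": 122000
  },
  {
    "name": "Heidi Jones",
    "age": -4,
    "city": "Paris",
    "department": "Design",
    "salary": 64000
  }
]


Validating 6 records:
Rules: name non-empty, age > 0, salary > 0

  Row 1 (Eve Moore): OK
  Row 2 (???): empty name
  Row 3 (???): empty name
  Row 4 (Noah Wilson): OK
  Row 5 (Grace Taylor): OK
  Row 6 (Heidi Jones): negative age: -4

Total errors: 3

3 errors


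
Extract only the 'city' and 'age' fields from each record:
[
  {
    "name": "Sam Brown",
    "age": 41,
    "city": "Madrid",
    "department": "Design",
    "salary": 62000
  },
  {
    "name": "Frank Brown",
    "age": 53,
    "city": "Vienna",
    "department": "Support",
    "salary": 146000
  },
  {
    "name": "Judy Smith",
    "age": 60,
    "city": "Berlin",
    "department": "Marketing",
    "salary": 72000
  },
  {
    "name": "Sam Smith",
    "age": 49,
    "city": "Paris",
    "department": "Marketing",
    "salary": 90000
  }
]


Original: 4 records with fields: name, age, city, department, salary
Keep: ['city', 'age']
Drop: ['name', 'department', 'salary']
Result: 4 records, 2 fields each

[
  {
    "city": "Madrid",
    "age": 41
  },
  {
    "city": "Vienna",
    "age": 53
  },
  {
    "city": "Berlin",
    "age": 60
  },
  {
    "city": "Paris",
    "age": 49
  }
]


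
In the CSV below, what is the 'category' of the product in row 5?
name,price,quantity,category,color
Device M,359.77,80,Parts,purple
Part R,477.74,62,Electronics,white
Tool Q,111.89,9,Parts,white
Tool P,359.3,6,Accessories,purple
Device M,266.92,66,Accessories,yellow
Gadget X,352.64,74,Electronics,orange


Query: Row 5 ('Device M'), column 'category'
Value: Accessories

Accessories


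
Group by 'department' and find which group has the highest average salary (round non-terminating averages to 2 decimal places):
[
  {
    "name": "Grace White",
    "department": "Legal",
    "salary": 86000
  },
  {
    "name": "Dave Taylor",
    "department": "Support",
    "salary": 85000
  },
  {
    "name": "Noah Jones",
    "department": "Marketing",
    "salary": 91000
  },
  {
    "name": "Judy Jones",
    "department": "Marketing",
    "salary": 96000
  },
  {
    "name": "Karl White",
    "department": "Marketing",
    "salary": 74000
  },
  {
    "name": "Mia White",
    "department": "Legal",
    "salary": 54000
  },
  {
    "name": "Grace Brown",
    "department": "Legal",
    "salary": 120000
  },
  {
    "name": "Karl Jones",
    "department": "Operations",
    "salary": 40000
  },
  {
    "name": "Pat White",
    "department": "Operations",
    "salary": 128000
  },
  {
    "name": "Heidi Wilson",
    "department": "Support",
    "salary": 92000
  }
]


Group by: department

Groups:
  Legal: 3 people, avg salary = 260000/3 ≈ $86666.67
  Marketing: 3 people, avg salary = 261000/3 = $87000
  Operations: 2 people, avg salary = 168000/2 = $84000
  Support: 2 people, avg salary = 177000/2 = $88500

Highest average salary: Support ($88500)

Support ($88500)


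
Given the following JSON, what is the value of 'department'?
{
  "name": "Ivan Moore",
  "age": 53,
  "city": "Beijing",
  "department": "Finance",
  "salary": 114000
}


Looking up field 'department'
Value: Finance

Finance


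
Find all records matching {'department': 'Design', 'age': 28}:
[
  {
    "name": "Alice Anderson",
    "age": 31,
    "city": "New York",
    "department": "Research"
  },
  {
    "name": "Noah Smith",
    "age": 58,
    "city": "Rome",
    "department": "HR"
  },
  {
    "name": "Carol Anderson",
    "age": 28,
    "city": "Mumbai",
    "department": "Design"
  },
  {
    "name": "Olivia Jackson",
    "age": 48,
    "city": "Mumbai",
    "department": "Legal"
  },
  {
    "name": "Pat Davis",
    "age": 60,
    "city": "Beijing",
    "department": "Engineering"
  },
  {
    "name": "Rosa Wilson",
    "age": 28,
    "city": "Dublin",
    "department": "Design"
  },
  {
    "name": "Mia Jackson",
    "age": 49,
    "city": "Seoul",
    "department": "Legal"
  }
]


Search criteria: {'department': 'Design', 'age': 28}

Checking 7 records:
  Alice Anderson: {department: Research, age: 31}
  Noah Smith: {department: HR, age: 58}
  Carol Anderson: {department: Design, age: 28} <-- MATCH
  Olivia Jackson: {department: Legal, age: 48}
  Pat Davis: {department: Engineering, age: 60}
  Rosa Wilson: {department: Design, age: 28} <-- MATCH
  Mia Jackson: {department: Legal, age: 49}

Matches: ["Carol Anderson", "Rosa Wilson"]

["Carol Anderson", "Rosa Wilson"]


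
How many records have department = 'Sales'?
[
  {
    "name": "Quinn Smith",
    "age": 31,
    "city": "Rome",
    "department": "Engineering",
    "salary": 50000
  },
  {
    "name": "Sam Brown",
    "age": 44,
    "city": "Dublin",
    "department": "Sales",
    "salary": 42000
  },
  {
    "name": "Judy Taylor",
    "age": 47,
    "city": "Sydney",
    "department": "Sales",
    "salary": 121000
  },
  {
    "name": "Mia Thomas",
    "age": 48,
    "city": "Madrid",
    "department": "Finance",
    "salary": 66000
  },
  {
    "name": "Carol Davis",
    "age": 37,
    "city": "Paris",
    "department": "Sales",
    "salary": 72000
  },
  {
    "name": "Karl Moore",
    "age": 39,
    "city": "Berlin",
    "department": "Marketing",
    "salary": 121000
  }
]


Data: 6 records
Condition: department = 'Sales'

Checking each record:
  Quinn Smith: Engineering
  Sam Brown: Sales MATCH
  Judy Taylor: Sales MATCH
  Mia Thomas: Finance
  Carol Davis: Sales MATCH
  Karl Moore: Marketing

Count: 3

3


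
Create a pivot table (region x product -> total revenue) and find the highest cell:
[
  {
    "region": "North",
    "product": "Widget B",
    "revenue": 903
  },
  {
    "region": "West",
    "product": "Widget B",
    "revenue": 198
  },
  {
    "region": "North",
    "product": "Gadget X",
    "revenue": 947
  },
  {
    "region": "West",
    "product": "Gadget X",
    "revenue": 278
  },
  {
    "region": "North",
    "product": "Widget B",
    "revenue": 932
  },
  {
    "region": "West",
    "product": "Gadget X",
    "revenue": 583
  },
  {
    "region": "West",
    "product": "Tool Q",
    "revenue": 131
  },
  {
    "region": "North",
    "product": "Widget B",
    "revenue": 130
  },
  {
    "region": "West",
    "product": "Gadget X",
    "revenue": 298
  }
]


Pivot: region (rows) x product (columns) -> total revenue

     Gadget X      Tool Q        Widget B    
North          947             0          1965  
West          1159           131           198  

Highest: North / Widget B = $1965

North / Widget B = $1965


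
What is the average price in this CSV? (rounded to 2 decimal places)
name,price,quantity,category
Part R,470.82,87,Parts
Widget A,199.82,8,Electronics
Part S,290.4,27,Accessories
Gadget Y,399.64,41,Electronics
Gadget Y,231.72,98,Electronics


Computing average price:
Values: [470.82, 199.82, 290.4, 399.64, 231.72]
Sum = 1592.40
Count = 5
Average = 1592.40/5 = 318.48

318.48


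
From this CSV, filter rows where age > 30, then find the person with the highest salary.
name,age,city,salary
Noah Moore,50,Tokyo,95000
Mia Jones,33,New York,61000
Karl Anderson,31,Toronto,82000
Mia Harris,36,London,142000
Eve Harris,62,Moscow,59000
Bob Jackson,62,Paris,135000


Filter: age > 30
Sort by: salary (descending)

Filtered records (6):
  Mia Harris, age 36, salary $142000
  Bob Jackson, age 62, salary $135000
  Noah Moore, age 50, salary $95000
  Karl Anderson, age 31, salary $82000
  Mia Jones, age 33, salary $61000
  Eve Harris, age 62, salary $59000

Highest salary: Mia Harris ($142000)

Mia Harris


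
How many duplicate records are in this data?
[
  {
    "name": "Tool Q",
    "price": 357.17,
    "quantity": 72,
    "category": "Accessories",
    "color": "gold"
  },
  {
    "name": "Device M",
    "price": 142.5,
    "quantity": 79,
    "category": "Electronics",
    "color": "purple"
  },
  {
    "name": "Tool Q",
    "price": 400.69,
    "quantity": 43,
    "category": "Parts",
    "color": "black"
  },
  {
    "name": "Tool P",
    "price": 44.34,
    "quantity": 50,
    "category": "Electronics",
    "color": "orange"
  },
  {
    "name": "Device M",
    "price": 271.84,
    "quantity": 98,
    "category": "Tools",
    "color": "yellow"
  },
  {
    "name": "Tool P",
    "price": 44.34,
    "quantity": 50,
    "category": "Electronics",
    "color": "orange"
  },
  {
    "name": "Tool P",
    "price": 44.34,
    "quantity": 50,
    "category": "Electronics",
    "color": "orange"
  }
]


Checking 7 records for duplicates:

  Row 1: Tool Q ($357.17, qty 72)
  Row 2: Device M ($142.5, qty 79)
  Row 3: Tool Q ($400.69, qty 43)
  Row 4: Tool P ($44.34, qty 50)
  Row 5: Device M ($271.84, qty 98)
  Row 6: Tool P ($44.34, qty 50) <-- DUPLICATE
  Row 7: Tool P ($44.34, qty 50) <-- DUPLICATE

Duplicates found: 2
Unique records: 5

2 duplicates, 5 unique


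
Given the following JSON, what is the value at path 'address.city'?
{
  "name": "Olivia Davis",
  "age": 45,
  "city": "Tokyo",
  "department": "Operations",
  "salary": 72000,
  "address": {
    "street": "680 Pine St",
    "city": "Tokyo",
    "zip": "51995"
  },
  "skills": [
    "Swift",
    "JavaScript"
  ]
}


Query: address.city
Path: address -> city
Value: Tokyo

Tokyo


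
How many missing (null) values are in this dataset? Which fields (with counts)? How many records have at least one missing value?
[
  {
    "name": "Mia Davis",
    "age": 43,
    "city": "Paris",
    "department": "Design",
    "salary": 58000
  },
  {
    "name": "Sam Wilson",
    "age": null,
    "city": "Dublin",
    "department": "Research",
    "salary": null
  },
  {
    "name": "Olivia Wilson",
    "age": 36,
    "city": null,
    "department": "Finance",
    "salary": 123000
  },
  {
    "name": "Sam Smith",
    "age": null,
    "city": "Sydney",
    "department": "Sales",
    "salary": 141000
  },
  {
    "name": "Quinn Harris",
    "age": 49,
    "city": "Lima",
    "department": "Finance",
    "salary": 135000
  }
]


Checking for missing (null) values in 5 records:

  Mia Davis: complete
  Sam Wilson: age, salary
  Olivia Wilson: city
  Sam Smith: age
  Quinn Harris: complete

Per field:
  name: 0 missing
  age: 2 missing
  city: 1 missing
  department: 0 missing
  salary: 1 missing

Total missing values: 4
Records with any missing: 3

4 missing values (age: 2, city: 1, salary: 1); 3 incomplete records


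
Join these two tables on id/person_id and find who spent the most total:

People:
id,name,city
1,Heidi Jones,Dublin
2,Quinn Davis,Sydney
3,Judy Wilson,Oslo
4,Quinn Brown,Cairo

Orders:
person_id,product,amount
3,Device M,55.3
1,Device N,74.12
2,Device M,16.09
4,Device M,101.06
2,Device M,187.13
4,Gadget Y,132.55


Join on: people.id = orders.person_id

Joined rows:
  Judy Wilson (Oslo) bought Device M for $55.3
  Heidi Jones (Dublin) bought Device N for $74.12
  Quinn Davis (Sydney) bought Device M for $16.09
  Quinn Brown (Cairo) bought Device M for $101.06
  Quinn Davis (Sydney) bought Device M for $187.13
  Quinn Brown (Cairo) bought Gadget Y for $132.55

Total per person:
  Quinn Brown: $233.61
  Quinn Davis: $203.22
  Heidi Jones: $74.12
  Judy Wilson: $55.30

Top spender: Quinn Brown ($233.61)

Quinn Brown ($233.61)


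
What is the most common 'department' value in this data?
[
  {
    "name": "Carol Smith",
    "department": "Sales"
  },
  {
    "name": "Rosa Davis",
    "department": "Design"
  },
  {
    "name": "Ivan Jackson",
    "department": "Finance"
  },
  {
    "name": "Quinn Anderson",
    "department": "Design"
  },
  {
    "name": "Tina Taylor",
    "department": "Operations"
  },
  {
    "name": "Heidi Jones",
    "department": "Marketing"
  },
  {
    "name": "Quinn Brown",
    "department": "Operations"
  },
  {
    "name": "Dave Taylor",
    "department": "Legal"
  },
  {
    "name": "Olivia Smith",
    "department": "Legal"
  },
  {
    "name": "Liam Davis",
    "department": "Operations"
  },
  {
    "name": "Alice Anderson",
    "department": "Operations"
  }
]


Counting 'department' values across 11 records:

  Operations: 4 ####
  Design: 2 ##
  Legal: 2 ##
  Sales: 1 #
  Finance: 1 #
  Marketing: 1 #

Most common: Operations (4 times)

Operations (4 times)


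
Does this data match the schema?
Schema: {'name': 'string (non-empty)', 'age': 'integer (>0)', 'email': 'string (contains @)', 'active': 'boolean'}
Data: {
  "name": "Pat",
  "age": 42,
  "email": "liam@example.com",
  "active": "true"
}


Validating each field against schema:
  name: OK (non-empty string)
  age: OK (positive integer)
  email: OK (string with @)
  active: FAIL ("true" is not a boolean)

Result: INVALID (1 error: active)

INVALID (1 error: active)


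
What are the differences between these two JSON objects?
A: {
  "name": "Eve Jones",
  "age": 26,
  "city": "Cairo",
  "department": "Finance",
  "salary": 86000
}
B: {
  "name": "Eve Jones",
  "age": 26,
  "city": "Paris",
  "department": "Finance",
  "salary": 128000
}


Comparing each field (in key order):
  name: same
  age: same
  city: DIFFERENT
  department: same
  salary: DIFFERENT
Differences:
  city: Cairo -> Paris
  salary: 86000 -> 128000

2 field(s) changed

2 changes: city, salary


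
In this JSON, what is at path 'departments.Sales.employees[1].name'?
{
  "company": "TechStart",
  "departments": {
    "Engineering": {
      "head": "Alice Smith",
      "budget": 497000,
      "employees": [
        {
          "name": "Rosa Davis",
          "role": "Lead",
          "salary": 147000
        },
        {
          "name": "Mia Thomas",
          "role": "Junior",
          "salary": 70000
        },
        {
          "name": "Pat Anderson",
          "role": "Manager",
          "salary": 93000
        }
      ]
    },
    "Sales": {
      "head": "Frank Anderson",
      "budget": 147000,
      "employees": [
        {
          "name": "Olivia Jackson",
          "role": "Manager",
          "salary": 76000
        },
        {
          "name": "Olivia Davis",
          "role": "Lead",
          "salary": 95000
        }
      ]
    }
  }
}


Path: departments.Sales.employees[1].name

Navigate:
  -> departments
  -> Sales
  -> employees[1].name = 'Olivia Davis'

Olivia Davis


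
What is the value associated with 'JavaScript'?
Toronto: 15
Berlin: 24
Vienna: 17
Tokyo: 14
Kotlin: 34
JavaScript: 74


Looking up key 'JavaScript'
Value: 74

74


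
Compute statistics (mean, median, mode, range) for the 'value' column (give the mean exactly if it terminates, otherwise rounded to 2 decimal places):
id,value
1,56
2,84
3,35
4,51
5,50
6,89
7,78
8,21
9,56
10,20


Data: [56, 84, 35, 51, 50, 89, 78, 21, 56, 20]
Count: 10
Sum: 540
Mean: 540/10 = 54
Sorted: [20, 21, 35, 50, 51, 56, 56, 78, 84, 89]
Median: 53.5
Mode: 56 (2 times)
Range: 89 - 20 = 69
Min: 20, Max: 89

mean=54, median=53.5, mode=56, range=69


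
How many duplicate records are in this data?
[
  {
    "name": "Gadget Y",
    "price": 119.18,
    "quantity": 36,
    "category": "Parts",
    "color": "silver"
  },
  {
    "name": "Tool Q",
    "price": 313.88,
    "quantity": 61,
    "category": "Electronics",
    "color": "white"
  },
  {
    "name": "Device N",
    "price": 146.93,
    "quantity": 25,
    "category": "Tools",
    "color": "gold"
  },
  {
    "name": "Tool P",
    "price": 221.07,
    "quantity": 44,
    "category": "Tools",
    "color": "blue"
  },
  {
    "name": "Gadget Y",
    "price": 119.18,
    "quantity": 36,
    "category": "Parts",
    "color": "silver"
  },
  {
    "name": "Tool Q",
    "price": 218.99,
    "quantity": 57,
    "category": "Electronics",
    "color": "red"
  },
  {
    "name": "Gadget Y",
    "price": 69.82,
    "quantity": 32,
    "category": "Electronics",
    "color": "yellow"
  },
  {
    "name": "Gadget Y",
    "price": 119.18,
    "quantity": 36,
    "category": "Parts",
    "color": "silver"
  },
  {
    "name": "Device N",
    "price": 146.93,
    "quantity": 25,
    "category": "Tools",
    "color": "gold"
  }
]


Checking 9 records for duplicates:

  Row 1: Gadget Y ($119.18, qty 36)
  Row 2: Tool Q ($313.88, qty 61)
  Row 3: Device N ($146.93, qty 25)
  Row 4: Tool P ($221.07, qty 44)
  Row 5: Gadget Y ($119.18, qty 36) <-- DUPLICATE
  Row 6: Tool Q ($218.99, qty 57)
  Row 7: Gadget Y ($69.82, qty 32)
  Row 8: Gadget Y ($119.18, qty 36) <-- DUPLICATE
  Row 9: Device N ($146.93, qty 25) <-- DUPLICATE

Duplicates found: 3
Unique records: 6

3 duplicates, 6 unique


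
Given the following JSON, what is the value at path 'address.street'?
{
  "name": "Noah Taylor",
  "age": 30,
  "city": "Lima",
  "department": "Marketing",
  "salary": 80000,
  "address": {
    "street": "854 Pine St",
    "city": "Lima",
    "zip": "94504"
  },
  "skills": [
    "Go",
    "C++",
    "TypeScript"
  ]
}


Query: address.street
Path: address -> street
Value: 854 Pine St

854 Pine St


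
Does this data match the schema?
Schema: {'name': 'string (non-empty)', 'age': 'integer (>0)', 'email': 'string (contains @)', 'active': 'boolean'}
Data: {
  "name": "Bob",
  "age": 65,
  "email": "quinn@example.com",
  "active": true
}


Validating each field against schema:
  name: OK (non-empty string)
  age: OK (positive integer)
  email: OK (string with @)
  active: OK (boolean)

Result: VALID

VALID


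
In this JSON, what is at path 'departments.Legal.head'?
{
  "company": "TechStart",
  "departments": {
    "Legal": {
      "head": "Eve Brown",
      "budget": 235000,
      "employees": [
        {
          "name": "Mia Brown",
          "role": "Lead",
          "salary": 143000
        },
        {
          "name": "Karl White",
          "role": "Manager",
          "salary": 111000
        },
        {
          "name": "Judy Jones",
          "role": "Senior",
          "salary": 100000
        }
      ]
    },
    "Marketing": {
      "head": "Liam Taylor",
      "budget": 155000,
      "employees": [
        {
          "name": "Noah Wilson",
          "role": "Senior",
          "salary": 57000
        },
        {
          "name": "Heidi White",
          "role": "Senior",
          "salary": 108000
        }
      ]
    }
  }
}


Path: departments.Legal.head

Navigate:
  -> departments
  -> Legal
  -> head = 'Eve Brown'

Eve Brown


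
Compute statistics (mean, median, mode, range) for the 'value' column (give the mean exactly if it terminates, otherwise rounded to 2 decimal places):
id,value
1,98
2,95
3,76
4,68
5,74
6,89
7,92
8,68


Data: [98, 95, 76, 68, 74, 89, 92, 68]
Count: 8
Sum: 660
Mean: 660/8 = 82.5
Sorted: [68, 68, 74, 76, 89, 92, 95, 98]
Median: 82.5
Mode: 68 (2 times)
Range: 98 - 68 = 30
Min: 68, Max: 98

mean=82.5, median=82.5, mode=68, range=30


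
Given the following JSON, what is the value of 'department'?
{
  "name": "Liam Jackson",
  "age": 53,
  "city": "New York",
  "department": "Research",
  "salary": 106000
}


Looking up field 'department'
Value: Research

Research


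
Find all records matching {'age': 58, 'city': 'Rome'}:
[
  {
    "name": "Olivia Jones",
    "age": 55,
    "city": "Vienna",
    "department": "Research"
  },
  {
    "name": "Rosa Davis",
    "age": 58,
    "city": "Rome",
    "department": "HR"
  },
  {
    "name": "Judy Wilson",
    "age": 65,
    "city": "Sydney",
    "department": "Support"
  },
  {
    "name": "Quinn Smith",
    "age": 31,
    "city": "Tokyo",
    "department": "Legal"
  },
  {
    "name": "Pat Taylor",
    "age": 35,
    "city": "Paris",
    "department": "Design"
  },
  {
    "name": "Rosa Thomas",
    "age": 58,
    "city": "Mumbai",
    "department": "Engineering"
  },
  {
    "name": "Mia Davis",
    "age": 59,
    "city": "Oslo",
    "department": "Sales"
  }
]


Search criteria: {'age': 58, 'city': 'Rome'}

Checking 7 records:
  Olivia Jones: {age: 55, city: Vienna}
  Rosa Davis: {age: 58, city: Rome} <-- MATCH
  Judy Wilson: {age: 65, city: Sydney}
  Quinn Smith: {age: 31, city: Tokyo}
  Pat Taylor: {age: 35, city: Paris}
  Rosa Thomas: {age: 58, city: Mumbai}
  Mia Davis: {age: 59, city: Oslo}

Matches: ["Rosa Davis"]

["Rosa Davis"]


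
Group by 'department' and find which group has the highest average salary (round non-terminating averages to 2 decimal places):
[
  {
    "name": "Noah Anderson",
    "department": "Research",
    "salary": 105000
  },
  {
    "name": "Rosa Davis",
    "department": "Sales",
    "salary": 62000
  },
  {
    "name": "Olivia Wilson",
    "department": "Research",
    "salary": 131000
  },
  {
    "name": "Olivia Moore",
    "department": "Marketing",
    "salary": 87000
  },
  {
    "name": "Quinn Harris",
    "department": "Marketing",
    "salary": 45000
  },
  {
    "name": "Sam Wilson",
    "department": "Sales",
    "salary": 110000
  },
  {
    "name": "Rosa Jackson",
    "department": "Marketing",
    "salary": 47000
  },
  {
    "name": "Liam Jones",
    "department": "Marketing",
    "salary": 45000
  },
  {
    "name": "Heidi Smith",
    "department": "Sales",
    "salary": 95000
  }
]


Group by: department

Groups:
  Marketing: 4 people, avg salary = 224000/4 = $56000
  Research: 2 people, avg salary = 236000/2 = $118000
  Sales: 3 people, avg salary = 267000/3 = $89000

Highest average salary: Research ($118000)

Research ($118000)


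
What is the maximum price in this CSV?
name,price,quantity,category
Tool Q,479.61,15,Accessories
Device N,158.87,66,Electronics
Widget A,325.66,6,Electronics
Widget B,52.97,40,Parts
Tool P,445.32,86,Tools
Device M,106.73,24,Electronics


Computing maximum price:
Values: [479.61, 158.87, 325.66, 52.97, 445.32, 106.73]
Max = 479.61

479.61


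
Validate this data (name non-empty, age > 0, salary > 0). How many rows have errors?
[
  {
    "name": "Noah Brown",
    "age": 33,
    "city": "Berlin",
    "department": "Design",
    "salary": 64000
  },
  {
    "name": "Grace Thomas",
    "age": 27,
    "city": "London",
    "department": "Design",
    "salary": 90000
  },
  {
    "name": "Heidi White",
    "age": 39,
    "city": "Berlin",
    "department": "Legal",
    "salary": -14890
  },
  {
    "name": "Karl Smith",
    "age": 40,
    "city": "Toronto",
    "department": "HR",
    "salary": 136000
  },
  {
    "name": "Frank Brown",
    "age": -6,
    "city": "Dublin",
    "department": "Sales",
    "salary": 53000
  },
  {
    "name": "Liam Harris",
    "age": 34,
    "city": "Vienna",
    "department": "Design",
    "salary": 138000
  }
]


Validating 6 records:
Rules: name non-empty, age > 0, salary > 0

  Row 1 (Noah Brown): OK
  Row 2 (Grace Thomas): OK
  Row 3 (Heidi White): negative salary: -14890
  Row 4 (Karl Smith): OK
  Row 5 (Frank Brown): negative age: -6
  Row 6 (Liam Harris): OK

Total errors: 2

2 errors


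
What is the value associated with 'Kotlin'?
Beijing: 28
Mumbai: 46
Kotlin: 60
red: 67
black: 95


Looking up key 'Kotlin'
Value: 60

60


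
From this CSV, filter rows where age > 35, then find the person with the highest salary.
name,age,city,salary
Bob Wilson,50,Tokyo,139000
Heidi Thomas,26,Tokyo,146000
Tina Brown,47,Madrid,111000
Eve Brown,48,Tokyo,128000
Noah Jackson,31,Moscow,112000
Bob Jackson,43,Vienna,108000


Filter: age > 35
Sort by: salary (descending)

Filtered records (4):
  Bob Wilson, age 50, salary $139000
  Eve Brown, age 48, salary $128000
  Tina Brown, age 47, salary $111000
  Bob Jackson, age 43, salary $108000

Highest salary: Bob Wilson ($139000)

Bob Wilson


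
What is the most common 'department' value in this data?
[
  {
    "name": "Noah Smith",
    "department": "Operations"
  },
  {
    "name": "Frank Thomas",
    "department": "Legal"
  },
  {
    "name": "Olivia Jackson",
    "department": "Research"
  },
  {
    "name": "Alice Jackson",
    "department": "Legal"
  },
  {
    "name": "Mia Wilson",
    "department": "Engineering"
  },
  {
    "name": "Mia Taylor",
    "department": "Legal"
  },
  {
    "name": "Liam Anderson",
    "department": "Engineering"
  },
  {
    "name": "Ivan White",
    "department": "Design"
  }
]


Counting 'department' values across 8 records:

  Legal: 3 ###
  Engineering: 2 ##
  Operations: 1 #
  Research: 1 #
  Design: 1 #

Most common: Legal (3 times)

Legal (3 times)


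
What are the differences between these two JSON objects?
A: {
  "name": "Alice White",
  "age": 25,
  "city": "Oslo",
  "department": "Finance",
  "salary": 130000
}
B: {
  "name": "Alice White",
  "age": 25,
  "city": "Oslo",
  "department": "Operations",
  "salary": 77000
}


Comparing each field (in key order):
  name: same
  age: same
  city: same
  department: DIFFERENT
  salary: DIFFERENT
Differences:
  department: Finance -> Operations
  salary: 130000 -> 77000

2 field(s) changed

2 changes: department, salary


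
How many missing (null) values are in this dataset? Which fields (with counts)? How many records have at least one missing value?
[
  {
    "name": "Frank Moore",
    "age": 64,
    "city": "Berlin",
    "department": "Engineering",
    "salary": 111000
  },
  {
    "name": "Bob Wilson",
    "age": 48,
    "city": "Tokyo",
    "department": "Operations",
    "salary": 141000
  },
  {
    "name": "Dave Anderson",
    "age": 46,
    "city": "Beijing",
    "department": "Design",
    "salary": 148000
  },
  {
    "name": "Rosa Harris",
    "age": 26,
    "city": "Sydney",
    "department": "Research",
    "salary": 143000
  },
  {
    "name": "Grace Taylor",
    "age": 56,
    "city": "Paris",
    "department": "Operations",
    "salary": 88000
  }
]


Checking for missing (null) values in 5 records:

  Frank Moore: complete
  Bob Wilson: complete
  Dave Anderson: complete
  Rosa Harris: complete
  Grace Taylor: complete

Per field:
  name: 0 missing
  age: 0 missing
  city: 0 missing
  department: 0 missing
  salary: 0 missing

Total missing values: 0
Records with any missing: 0

0 missing values (none); 0 incomplete records


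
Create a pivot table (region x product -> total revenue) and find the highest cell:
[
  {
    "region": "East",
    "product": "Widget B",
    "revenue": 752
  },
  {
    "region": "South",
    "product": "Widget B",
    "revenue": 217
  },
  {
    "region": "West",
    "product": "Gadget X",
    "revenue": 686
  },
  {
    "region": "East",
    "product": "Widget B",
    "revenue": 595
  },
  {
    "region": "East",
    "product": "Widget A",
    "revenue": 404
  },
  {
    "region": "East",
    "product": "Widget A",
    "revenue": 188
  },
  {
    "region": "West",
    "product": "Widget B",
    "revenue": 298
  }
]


Pivot: region (rows) x product (columns) -> total revenue

     Gadget X      Widget A      Widget B    
East             0           592          1347  
South            0             0           217  
West           686             0           298  

Highest: East / Widget B = $1347

East / Widget B = $1347


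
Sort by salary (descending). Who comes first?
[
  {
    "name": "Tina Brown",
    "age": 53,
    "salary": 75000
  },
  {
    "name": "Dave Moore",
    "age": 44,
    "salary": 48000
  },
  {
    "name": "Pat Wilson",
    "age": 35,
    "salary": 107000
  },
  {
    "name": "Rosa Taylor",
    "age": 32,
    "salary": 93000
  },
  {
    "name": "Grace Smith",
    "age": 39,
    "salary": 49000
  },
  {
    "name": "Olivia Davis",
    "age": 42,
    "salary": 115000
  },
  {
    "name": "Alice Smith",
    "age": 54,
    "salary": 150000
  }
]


Sort by: salary (descending)

Sorted order:
  1. Alice Smith (salary = 150000)
  2. Olivia Davis (salary = 115000)
  3. Pat Wilson (salary = 107000)
  4. Rosa Taylor (salary = 93000)
  5. Tina Brown (salary = 75000)
  6. Grace Smith (salary = 49000)
  7. Dave Moore (salary = 48000)

First: Alice Smith

Alice Smith
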